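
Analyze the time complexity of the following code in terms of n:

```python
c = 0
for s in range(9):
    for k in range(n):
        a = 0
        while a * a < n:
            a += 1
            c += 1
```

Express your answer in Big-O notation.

Each loop level contributes: 1 × n × √n. Multiplying the contributions gives O(n√n).

Answer: O(n√n)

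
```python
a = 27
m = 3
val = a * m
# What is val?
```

Trace:
`a = 27` → a = 27
`m = 3` → m = 3
`val = a * m` → val = 81
So val = 81

Answer: 81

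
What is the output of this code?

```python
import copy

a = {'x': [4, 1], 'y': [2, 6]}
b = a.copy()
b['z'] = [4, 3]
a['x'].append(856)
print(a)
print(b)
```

Key concept: shallow copy of dict with mutable values.
Step by step:
`a = {'x': [4, 1], 'y': [2, 6]}` → a = {'x': [4, 1], 'y': [2, 6]}
`b = a.copy()` → b = {'x': [4, 1], 'y': [2, 6]}
`b['z'] = [4, 3]` → b = {'x': [4, 1], 'y': [2, 6], 'z': [4, 3]}
`a['x'].append(856)` → a = {'x': [4, 1, 856], 'y': [2, 6]}; b = {'x': [4, 1, 856], 'y': [2, 6], 'z': [4, 3]}
`print(a)` → prints {'x': [4, 1, 856], 'y': [2, 6]}
`print(b)` → prints {'x': [4, 1, 856], 'y': [2, 6], 'z': [4, 3]}

Answer:
{'x': [4, 1, 856], 'y': [2, 6]}
{'x': [4, 1, 856], 'y': [2, 6], 'z': [4, 3]}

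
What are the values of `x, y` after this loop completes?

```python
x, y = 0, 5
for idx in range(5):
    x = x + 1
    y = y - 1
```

x goes 0→5, y goes 5→0
`x, y` takes the values: (0, 5) → (1, 5) → (1, 4) → (2, 4) → (2, 3) → (3, 3) → (3, 2) → (4, 2) → (4, 1) → (5, 1) → (5, 0)

Answer: 5, 0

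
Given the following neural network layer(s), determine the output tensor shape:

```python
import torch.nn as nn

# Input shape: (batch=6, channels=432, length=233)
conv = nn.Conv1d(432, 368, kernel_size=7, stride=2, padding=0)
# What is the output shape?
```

Input: (6, 432, 233) -> Output: (6, 368, 114)

Answer: (6, 368, 114)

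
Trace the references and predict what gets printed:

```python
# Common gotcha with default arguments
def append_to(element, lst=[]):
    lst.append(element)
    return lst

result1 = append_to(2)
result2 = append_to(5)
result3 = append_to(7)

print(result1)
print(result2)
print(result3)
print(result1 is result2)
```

Key concept: mutable default argument gotcha.
Step by step:
`result1 = append_to(2)` → result1 = [2]
`result2 = append_to(5)` → result1 = [2, 5] (same object as result2); result2 = [2, 5] (same object as result1)
`result3 = append_to(7)` → result1 = [2, 5, 7] (same object as result2, result3); result2 = [2, 5, 7] (same object as result1, result3); result3 = [2, 5, 7] (same object as result1, result2)
`print(result1)` → prints [2, 5, 7]
`print(result2)` → prints [2, 5, 7]
`print(result3)` → prints [2, 5, 7]
`print(result1 is result2)` → prints True

Answer:
[2, 5, 7]
[2, 5, 7]
[2, 5, 7]
True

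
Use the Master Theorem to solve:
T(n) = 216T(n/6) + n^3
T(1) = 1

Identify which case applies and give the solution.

a=216, b=6, f(n)=n^3. log_6(216) = 3. Since c=3 = 3, Case 2 applies: T(n) = Θ(n^log_b(a) · log n) = O(n^3 log n).

Answer: O(n^3 log n) - Case 2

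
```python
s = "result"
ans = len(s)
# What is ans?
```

Trace:
`s = "result"` → s = 'result'
`ans = len(s)` → ans = 6
So ans = 6

Answer: 6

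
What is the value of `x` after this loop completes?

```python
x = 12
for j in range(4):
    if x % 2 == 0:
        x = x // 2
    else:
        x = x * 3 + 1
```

Collatz-style transformation from 12
`x` takes the values: 12 → 6 → 3 → 10 → 5

Answer: 5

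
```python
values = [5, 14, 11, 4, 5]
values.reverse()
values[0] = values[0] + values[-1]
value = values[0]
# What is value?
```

Trace:
`values = [5, 14, 11, 4, 5]` → values = [5, 14, 11, 4, 5]
`values.reverse()` → values = [5, 4, 11, 14, 5]
`values[0] = values[0] + values[-1]` → values = [10, 4, 11, 14, 5]
`value = values[0]` → value = 10
So value = 10

Answer: 10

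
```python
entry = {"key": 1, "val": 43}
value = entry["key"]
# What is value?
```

Trace:
`entry = {"key": 1, "val": 43}` → entry = {'key': 1, 'val': 43}
`value = entry["key"]` → value = 1
So value = 1

Answer: 1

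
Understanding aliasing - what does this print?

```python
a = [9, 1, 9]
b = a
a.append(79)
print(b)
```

Key concept: basic list aliasing.
Step by step:
`a = [9, 1, 9]` → a = [9, 1, 9]
`b = a` → b = [9, 1, 9] (same object as a)
`a.append(79)` → a = [9, 1, 9, 79] (same object as b); b = [9, 1, 9, 79] (same object as a)
`print(b)` → prints [9, 1, 9, 79]

Answer: [9, 1, 9, 79]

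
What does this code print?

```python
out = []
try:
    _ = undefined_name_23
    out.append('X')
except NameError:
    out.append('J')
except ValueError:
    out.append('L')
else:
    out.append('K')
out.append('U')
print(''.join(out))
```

Execution trace: 'J' (except NameError) → 'U' (after the try/except). Output: JU

Answer: JU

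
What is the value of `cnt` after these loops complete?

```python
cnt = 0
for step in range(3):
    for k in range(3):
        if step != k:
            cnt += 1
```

3² - 3 (exclude diagonal)
`cnt` takes the values: 0 → 1 → 2 → 3 → 4 → 5 → 6

Answer: 6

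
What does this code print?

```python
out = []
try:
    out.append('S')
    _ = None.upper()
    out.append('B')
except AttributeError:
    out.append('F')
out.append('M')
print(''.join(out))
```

Execution trace: 'S' (try body) → 'F' (except AttributeError) → 'M' (after the try/except). Output: SFM

Answer: SFM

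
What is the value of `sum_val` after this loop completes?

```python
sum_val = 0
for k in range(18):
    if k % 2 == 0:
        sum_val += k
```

Sum of even numbers 0 to 17
`sum_val` takes the values: 0 → 2 → 6 → 12 → 20 → 30 → 42 → 56 → 72

Answer: 72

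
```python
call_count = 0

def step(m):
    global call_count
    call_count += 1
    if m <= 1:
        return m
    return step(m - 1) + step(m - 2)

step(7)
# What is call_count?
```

Calls(m) = 1 + Calls(m-1) + Calls(m-2); Calls(0)=Calls(1)=1. For m=7 this gives 41.

Answer: 41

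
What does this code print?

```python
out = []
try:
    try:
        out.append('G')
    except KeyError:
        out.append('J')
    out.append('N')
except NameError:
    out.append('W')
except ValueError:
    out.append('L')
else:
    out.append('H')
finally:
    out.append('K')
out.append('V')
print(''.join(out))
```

Execution trace: 'G' (inner try body, no exception) → 'N' (try body, no exception) → 'H' (else) → 'K' (finally) → 'V' (after the try/except). Output: GNHKV

Answer: GNHKV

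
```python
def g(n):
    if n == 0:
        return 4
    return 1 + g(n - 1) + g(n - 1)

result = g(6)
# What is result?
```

g(n) = 1 + 2·g(n-1), g(0)=4. Closed form: (4+1)·2^6 - 1 = 319.

Answer: 319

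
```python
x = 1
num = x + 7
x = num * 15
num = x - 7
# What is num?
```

Trace:
`x = 1` → x = 1
`num = x + 7` → num = 8
`x = num * 15` → x = 120
`num = x - 7` → num = 113
So num = 113

Answer: 113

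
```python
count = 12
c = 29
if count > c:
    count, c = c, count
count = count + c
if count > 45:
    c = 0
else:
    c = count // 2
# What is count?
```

Trace:
`count = 12` → count = 12
`c = 29` → c = 29
`if count > c: ...` → count > c is False → no variable changes
`count = count + c` → count = 41
`if count > 45: ...` → count > 45 is False, take else branch → c = 20
So count = 41

Answer: 41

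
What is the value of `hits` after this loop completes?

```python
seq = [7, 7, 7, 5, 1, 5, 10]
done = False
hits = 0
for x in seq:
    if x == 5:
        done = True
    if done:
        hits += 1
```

Count elements after first 5 in [7, 7, 7, 5, 1, 5, 10]
`hits` takes the values: 0 → 1 → 2 → 3 → 4

Answer: 4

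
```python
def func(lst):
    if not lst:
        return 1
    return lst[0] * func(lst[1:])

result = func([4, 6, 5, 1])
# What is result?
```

Product over [4, 6, 5, 1] = 4 * 6 * 5 * 1 = 120

Answer: 120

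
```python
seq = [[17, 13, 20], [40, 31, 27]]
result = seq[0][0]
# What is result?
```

Trace:
`seq = [[17, 13, 20], [40, 31, 27]]` → seq = [[17, 13, 20], [40, 31, 27]]
`result = seq[0][0]` → result = 17
So result = 17

Answer: 17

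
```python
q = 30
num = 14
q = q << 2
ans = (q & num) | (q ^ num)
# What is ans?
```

Trace:
`q = 30` → q = 30
`num = 14` → num = 14
`q = q << 2` → q = 120
`ans = (q & num) | (q ^ num)` → ans = 126
So ans = 126

Answer: 126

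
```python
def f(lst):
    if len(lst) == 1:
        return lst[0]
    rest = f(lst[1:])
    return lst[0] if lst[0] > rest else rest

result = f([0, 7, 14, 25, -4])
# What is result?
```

Recursive max over [0, 7, 14, 25, -4] = 25

Answer: 25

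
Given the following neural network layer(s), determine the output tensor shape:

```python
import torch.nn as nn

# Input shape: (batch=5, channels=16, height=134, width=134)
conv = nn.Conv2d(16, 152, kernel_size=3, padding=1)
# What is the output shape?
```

Input: (5, 16, 134, 134) -> Output: (5, 152, 134, 134)

Answer: (5, 152, 134, 134)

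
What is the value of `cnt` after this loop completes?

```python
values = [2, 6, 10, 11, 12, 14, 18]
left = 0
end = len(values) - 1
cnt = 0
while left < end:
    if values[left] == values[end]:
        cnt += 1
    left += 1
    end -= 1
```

Count matching pairs from ends
`cnt` takes the values: 0

Answer: 0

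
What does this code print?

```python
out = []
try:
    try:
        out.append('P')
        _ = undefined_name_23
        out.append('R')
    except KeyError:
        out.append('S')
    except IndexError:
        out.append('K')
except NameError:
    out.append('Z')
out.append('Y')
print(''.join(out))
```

Execution trace: 'P' (try body) → 'Z' (outer except NameError) → 'Y' (after the try/except). Output: PZY

Answer: PZY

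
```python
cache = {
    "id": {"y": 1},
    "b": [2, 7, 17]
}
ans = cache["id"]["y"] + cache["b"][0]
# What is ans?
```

Trace:
`cache = { ...` → cache = {'id': {'y': 1}, 'b': [2, 7, 17]}
`ans = cache["id"]["y"] + cache["b"][0]` → ans = 3
So ans = 3

Answer: 3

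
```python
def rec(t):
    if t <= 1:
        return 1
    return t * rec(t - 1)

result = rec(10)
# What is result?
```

rec(10) = 10 * 9 * 8 * 7 * 6 * 5 * 4 * 3 * 2 * 1 = 3628800

Answer: 3628800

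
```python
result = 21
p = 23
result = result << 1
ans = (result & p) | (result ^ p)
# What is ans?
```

Trace:
`result = 21` → result = 21
`p = 23` → p = 23
`result = result << 1` → result = 42
`ans = (result & p) | (result ^ p)` → ans = 63
So ans = 63

Answer: 63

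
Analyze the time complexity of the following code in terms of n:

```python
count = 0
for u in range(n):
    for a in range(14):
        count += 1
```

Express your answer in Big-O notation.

Each loop level contributes: n × 1. Multiplying the contributions gives O(n).

Answer: O(n)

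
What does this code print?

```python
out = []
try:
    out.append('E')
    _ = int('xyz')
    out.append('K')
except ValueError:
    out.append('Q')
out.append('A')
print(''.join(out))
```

Execution trace: 'E' (try body) → 'Q' (except ValueError) → 'A' (after the try/except). Output: EQA

Answer: EQA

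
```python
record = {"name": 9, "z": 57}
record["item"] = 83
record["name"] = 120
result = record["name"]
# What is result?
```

Trace:
`record = {"name": 9, "z": 57}` → record = {'name': 9, 'z': 57}
`record["item"] = 83` → record = {'name': 9, 'z': 57, 'item': 83}
`record["name"] = 120` → record = {'name': 120, 'z': 57, 'item': 83}
`result = record["name"]` → result = 120
So result = 120

Answer: 120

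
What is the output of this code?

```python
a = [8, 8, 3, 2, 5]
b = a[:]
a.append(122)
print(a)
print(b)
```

Key concept: slice [:] creates copy.
Step by step:
`a = [8, 8, 3, 2, 5]` → a = [8, 8, 3, 2, 5]
`b = a[:]` → b = [8, 8, 3, 2, 5]
`a.append(122)` → a = [8, 8, 3, 2, 5, 122]
`print(a)` → prints [8, 8, 3, 2, 5, 122]
`print(b)` → prints [8, 8, 3, 2, 5]

Answer:
[8, 8, 3, 2, 5, 122]
[8, 8, 3, 2, 5]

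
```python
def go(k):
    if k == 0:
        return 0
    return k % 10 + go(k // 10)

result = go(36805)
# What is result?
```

Sum of digits of 36805: 5 + 0 + 8 + 6 + 3 = 22

Answer: 22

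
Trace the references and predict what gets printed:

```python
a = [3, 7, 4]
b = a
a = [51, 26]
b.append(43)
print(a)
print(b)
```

Key concept: rebinding vs mutation: a is rebound to a new list, b still points at the original.
Step by step:
`a = [3, 7, 4]` → a = [3, 7, 4]
`b = a` → b = [3, 7, 4] (same object as a)
`a = [51, 26]` → a = [51, 26]
`b.append(43)` → b = [3, 7, 4, 43]
`print(a)` → prints [51, 26]
`print(b)` → prints [3, 7, 4, 43]

Answer:
[51, 26]
[3, 7, 4, 43]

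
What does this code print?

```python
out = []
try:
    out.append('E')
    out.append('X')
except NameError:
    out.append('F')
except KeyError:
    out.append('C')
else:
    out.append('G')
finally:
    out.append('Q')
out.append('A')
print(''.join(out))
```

Execution trace: 'E' (try body) → 'X' (try body, no exception) → 'G' (else) → 'Q' (finally) → 'A' (after the try/except). Output: EXGQA

Answer: EXGQA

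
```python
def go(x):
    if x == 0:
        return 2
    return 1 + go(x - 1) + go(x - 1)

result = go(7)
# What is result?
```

go(x) = 1 + 2·go(x-1), go(0)=2. Closed form: (2+1)·2^7 - 1 = 383.

Answer: 383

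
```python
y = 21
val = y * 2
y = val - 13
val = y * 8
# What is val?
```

Trace:
`y = 21` → y = 21
`val = y * 2` → val = 42
`y = val - 13` → y = 29
`val = y * 8` → val = 232
So val = 232

Answer: 232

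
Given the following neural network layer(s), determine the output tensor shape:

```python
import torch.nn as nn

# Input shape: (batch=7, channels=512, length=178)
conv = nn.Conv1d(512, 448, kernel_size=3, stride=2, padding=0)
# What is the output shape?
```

Input: (7, 512, 178) -> Output: (7, 448, 88)

Answer: (7, 448, 88)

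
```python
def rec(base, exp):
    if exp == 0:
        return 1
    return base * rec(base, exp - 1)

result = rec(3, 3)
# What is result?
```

rec(3, 3) = 3 * 3 * 3 = 27

Answer: 27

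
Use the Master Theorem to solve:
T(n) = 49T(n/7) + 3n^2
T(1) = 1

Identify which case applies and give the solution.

a=49, b=7, f(n)=3n^2. log_7(49) = 2. Since c=2 = 2, Case 2 applies: T(n) = Θ(n^log_b(a) · log n) = O(n^2 log n).

Answer: O(n^2 log n) - Case 2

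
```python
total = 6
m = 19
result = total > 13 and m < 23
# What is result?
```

Trace:
`total = 6` → total = 6
`m = 19` → m = 19
`result = total > 13 and m < 23` → result = False
So result = False

Answer: False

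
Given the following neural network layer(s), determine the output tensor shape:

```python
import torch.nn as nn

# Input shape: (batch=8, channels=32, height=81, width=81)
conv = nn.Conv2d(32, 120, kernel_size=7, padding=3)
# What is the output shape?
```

Input: (8, 32, 81, 81) -> Output: (8, 120, 81, 81)

Answer: (8, 120, 81, 81)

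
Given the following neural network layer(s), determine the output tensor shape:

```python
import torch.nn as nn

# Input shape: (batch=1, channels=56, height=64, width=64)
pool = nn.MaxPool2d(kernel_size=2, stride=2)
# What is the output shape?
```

Input: (1, 56, 64, 64) -> Output: (1, 56, 32, 32)

Answer: (1, 56, 32, 32)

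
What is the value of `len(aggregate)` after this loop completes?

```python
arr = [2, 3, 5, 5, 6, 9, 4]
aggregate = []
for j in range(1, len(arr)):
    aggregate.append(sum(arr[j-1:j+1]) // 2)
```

Number of 2-element averages
`aggregate` takes the values: [] → [2] → [2, 4] → [2, 4, 5] → [2, 4, 5, 5] → [2, 4, 5, 5, 7] → [2, 4, 5, 5, 7, 6]
So `len(aggregate)` = 6

Answer: 6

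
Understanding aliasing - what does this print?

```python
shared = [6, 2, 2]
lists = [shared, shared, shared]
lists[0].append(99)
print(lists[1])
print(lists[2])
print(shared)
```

Key concept: list of same reference.
Step by step:
`shared = [6, 2, 2]` → shared = [6, 2, 2]
`lists = [shared, shared, shared]` → lists = [[6, 2, 2], [6, 2, 2], [6, 2, 2]]
`lists[0].append(99)` → shared = [6, 2, 2, 99]; lists = [[6, 2, 2, 99], [6, 2, 2, 99], [6, 2, 2, 99]]
`print(lists[1])` → prints [6, 2, 2, 99]
`print(lists[2])` → prints [6, 2, 2, 99]
`print(shared)` → prints [6, 2, 2, 99]

Answer:
[6, 2, 2, 99]
[6, 2, 2, 99]
[6, 2, 2, 99]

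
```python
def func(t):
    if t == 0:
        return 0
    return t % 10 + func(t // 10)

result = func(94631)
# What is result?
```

Sum of digits of 94631: 1 + 3 + 6 + 4 + 9 = 23

Answer: 23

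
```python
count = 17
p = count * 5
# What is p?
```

Trace:
`count = 17` → count = 17
`p = count * 5` → p = 85
So p = 85

Answer: 85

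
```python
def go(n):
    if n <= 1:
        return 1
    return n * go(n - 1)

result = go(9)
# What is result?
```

go(9) = 9 * 8 * 7 * 6 * 5 * 4 * 3 * 2 * 1 = 362880

Answer: 362880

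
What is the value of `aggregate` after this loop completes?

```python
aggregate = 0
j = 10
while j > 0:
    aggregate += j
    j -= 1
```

Sum 10 down to 1
`aggregate` takes the values: 0 → 10 → 19 → 27 → 34 → 40 → 45 → 49 → 52 → 54 → 55

Answer: 55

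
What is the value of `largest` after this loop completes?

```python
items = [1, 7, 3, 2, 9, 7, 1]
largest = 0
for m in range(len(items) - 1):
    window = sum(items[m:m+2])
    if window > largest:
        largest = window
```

Max sum of 2-element window in [1, 7, 3, 2, 9, 7, 1]
`largest` takes the values: 0 → 8 → 10 → 11 → 16

Answer: 16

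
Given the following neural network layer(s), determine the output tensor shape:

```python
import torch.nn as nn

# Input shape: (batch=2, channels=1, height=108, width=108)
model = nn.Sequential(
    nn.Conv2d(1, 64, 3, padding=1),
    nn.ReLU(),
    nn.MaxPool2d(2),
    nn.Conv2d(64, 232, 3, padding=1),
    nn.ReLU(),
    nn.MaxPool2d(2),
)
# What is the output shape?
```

Input: (2, 1, 108, 108) -> after first Conv2d: (2, 64, 108, 108) -> after first MaxPool2d: (2, 64, 54, 54) -> after second Conv2d: (2, 232, 54, 54) -> Output: (2, 232, 27, 27)

Answer: (2, 232, 27, 27)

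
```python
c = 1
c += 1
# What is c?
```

Trace:
`c = 1` → c = 1
`c += 1` → c = 2
So c = 2

Answer: 2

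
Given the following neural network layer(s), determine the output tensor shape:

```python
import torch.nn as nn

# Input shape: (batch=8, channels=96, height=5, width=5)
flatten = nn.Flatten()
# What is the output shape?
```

Input: (8, 96, 5, 5) -> Output: (8, 2400)

Answer: (8, 2400)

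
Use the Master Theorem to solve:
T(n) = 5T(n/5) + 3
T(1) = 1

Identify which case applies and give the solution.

a=5, b=5, f(n)=3. log_5(5) = 1. Since c=0 < 1, Case 1 applies: T(n) = Θ(n^log_b(a)) = O(n).

Answer: O(n) - Case 1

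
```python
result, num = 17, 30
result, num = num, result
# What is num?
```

Trace:
`result, num = 17, 30` → result = 17; num = 30
`result, num = num, result` → result = 30; num = 17
So num = 17

Answer: 17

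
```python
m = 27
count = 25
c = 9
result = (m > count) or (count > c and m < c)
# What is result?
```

Trace:
`m = 27` → m = 27
`count = 25` → count = 25
`c = 9` → c = 9
`result = (m > count) or (count > c and m < c)` → result = True
So result = True

Answer: True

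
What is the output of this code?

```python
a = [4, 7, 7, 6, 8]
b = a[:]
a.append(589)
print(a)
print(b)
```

Key concept: slice [:] creates copy.
Step by step:
`a = [4, 7, 7, 6, 8]` → a = [4, 7, 7, 6, 8]
`b = a[:]` → b = [4, 7, 7, 6, 8]
`a.append(589)` → a = [4, 7, 7, 6, 8, 589]
`print(a)` → prints [4, 7, 7, 6, 8, 589]
`print(b)` → prints [4, 7, 7, 6, 8]

Answer:
[4, 7, 7, 6, 8, 589]
[4, 7, 7, 6, 8]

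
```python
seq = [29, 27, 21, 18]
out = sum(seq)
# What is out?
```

Trace:
`seq = [29, 27, 21, 18]` → seq = [29, 27, 21, 18]
`out = sum(seq)` → out = 95
So out = 95

Answer: 95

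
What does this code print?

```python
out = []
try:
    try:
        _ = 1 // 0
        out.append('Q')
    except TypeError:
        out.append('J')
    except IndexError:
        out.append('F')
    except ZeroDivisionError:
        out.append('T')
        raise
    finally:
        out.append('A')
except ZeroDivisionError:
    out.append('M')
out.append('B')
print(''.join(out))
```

Execution trace: 'T' (inner except ZeroDivisionError) → 'A' (inner finally) → 'M' (outer except ZeroDivisionError) → 'B' (after the try/except). Output: TAMB

Answer: TAMB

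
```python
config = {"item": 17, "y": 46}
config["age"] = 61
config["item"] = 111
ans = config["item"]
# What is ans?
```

Trace:
`config = {"item": 17, "y": 46}` → config = {'item': 17, 'y': 46}
`config["age"] = 61` → config = {'item': 17, 'y': 46, 'age': 61}
`config["item"] = 111` → config = {'item': 111, 'y': 46, 'age': 61}
`ans = config["item"]` → ans = 111
So ans = 111

Answer: 111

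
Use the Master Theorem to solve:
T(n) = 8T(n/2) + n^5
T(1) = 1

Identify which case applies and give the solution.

a=8, b=2, f(n)=n^5. log_2(8) = 3. Since c=5 > 3 and the regularity condition holds (8(n/2)^5 = (8/2^5)n^5 with 8/2^5 < 1), Case 3 applies: T(n) = Θ(f(n)) = O(n^5).

Answer: O(n^5) - Case 3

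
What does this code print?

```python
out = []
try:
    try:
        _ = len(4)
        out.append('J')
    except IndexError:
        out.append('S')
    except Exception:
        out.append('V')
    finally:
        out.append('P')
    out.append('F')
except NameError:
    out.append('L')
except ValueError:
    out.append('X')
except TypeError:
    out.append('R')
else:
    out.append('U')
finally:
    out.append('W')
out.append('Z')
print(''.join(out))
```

Execution trace: 'V' (inner except Exception) → 'P' (inner finally) → 'F' (try body, no exception) → 'U' (else) → 'W' (finally) → 'Z' (after the try/except). Output: VPFUWZ

Answer: VPFUWZ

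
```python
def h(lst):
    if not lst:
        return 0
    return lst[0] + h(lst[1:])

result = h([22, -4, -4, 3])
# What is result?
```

22 + (-4) + (-4) + 3 + 0 = 17

Answer: 17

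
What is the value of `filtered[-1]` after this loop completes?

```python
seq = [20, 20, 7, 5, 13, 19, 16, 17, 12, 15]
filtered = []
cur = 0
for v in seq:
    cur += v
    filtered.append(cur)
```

Cumulative sum ends at 144
`filtered` takes the values: [] → [20] → [20, 40] → [20, 40, 47] → [20, 40, 47, 52] → [20, 40, 47, 52, 65] → [20, 40, 47, 52, 65, 84] → [20, 40, 47, 52, 65, 84, 100] → [20, 40, 47, 52, 65, 84, 100, 117] → [20, 40, 47, 52, 65, 84, 100, 117, 129] → [20, 40, 47, 52, 65, 84, 100, 117, 129, 144]
So `filtered[-1]` = 144

Answer: 144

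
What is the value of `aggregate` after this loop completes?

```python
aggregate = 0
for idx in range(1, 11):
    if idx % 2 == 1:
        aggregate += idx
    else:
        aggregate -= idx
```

Add odd, subtract even
`aggregate` takes the values: 0 → 1 → -1 → 2 → -2 → 3 → -3 → 4 → -4 → 5 → -5

Answer: -5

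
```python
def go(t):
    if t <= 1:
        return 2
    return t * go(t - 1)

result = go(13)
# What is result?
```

go(13) = 13 * 12 * 11 * 10 * 9 * 8 * 7 * 6 * 5 * 4 * 3 * 2 * 2 = 12454041600

Answer: 12454041600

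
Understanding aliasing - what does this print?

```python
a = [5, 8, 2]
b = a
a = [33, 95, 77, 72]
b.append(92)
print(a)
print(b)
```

Key concept: rebinding vs mutation: a is rebound to a new list, b still points at the original.
Step by step:
`a = [5, 8, 2]` → a = [5, 8, 2]
`b = a` → b = [5, 8, 2] (same object as a)
`a = [33, 95, 77, 72]` → a = [33, 95, 77, 72]
`b.append(92)` → b = [5, 8, 2, 92]
`print(a)` → prints [33, 95, 77, 72]
`print(b)` → prints [5, 8, 2, 92]

Answer:
[33, 95, 77, 72]
[5, 8, 2, 92]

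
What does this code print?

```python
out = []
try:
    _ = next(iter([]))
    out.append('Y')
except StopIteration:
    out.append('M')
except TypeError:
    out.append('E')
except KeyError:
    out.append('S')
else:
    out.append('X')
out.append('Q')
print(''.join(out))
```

Execution trace: 'M' (except StopIteration) → 'Q' (after the try/except). Output: MQ

Answer: MQ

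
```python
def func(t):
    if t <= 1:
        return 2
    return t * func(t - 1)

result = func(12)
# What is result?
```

func(12) = 12 * 11 * 10 * 9 * 8 * 7 * 6 * 5 * 4 * 3 * 2 * 2 = 958003200

Answer: 958003200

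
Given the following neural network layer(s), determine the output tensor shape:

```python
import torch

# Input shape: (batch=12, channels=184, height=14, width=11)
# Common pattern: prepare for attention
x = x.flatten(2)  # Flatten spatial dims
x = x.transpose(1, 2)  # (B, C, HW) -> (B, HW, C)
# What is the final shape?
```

Input: (12, 184, 14, 11) -> after flatten(2): (12, 184, 154) -> Output: (12, 154, 184)

Answer: (12, 154, 184)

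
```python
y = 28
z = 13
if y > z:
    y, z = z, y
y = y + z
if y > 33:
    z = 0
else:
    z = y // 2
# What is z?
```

Trace:
`y = 28` → y = 28
`z = 13` → z = 13
`if y > z: ...` → y > z is True → y = 13; z = 28
`y = y + z` → y = 41
`if y > 33: ...` → y > 33 is True → z = 0
So z = 0

Answer: 0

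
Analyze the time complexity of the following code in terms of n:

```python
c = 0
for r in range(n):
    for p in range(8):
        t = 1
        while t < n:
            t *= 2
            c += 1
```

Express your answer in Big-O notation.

Each loop level contributes: n × 1 × log n. Multiplying the contributions gives O(n log n).

Answer: O(n log n)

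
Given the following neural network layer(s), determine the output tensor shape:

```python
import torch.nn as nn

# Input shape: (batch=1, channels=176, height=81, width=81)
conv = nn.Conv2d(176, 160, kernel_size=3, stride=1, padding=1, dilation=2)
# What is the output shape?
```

Input: (1, 176, 81, 81) -> Output: (1, 160, 79, 79)

Answer: (1, 160, 79, 79)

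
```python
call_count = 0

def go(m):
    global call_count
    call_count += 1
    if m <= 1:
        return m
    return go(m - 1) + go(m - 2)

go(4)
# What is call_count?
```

Calls(m) = 1 + Calls(m-1) + Calls(m-2); Calls(0)=Calls(1)=1. For m=4 this gives 9.

Answer: 9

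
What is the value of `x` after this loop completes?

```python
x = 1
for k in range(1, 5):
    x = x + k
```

Start at 1, add 1 through 4
`x` takes the values: 1 → 2 → 4 → 7 → 11

Answer: 11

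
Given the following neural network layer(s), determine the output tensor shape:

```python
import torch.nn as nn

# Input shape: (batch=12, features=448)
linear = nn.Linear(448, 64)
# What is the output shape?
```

Input: (12, 448) -> Output: (12, 64)

Answer: (12, 64)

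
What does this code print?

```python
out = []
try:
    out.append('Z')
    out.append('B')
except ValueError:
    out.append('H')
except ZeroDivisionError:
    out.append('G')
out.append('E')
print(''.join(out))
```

Execution trace: 'Z' (try body) → 'B' (try body, no exception) → 'E' (after the try/except). Output: ZBE

Answer: ZBE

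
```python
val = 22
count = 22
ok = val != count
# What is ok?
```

Trace:
`val = 22` → val = 22
`count = 22` → count = 22
`ok = val != count` → ok = False
So ok = False

Answer: False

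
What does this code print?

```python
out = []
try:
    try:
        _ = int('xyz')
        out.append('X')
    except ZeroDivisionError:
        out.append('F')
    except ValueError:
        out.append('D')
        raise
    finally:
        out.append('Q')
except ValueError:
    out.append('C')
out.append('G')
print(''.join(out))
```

Execution trace: 'D' (inner except ValueError) → 'Q' (inner finally) → 'C' (outer except ValueError) → 'G' (after the try/except). Output: DQCG

Answer: DQCG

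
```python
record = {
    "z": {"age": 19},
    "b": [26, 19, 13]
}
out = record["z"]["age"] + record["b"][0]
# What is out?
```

Trace:
`record = { ...` → record = {'z': {'age': 19}, 'b': [26, 19, 13]}
`out = record["z"]["age"] + record["b"][0]` → out = 45
So out = 45

Answer: 45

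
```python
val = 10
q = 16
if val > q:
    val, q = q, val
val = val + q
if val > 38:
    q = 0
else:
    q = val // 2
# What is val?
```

Trace:
`val = 10` → val = 10
`q = 16` → q = 16
`if val > q: ...` → val > q is False → no variable changes
`val = val + q` → val = 26
`if val > 38: ...` → val > 38 is False, take else branch → q = 13
So val = 26

Answer: 26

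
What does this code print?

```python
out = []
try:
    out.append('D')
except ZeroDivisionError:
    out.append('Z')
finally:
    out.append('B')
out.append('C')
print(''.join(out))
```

Execution trace: 'D' (try body, no exception) → 'B' (finally) → 'C' (after the try/except). Output: DBC

Answer: DBC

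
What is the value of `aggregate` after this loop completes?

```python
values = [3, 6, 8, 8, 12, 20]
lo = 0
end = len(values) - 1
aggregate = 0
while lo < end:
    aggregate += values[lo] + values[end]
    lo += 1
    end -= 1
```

Sum of pairs from ends
`aggregate` takes the values: 0 → 23 → 41 → 57

Answer: 57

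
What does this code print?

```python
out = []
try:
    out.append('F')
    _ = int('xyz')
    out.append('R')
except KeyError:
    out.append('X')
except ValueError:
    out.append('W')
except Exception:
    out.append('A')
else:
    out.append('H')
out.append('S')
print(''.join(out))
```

Execution trace: 'F' (try body) → 'W' (except ValueError) → 'S' (after the try/except). Output: FWS

Answer: FWS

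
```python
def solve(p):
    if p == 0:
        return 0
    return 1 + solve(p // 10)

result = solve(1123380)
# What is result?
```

Count of digits of 1123380: 7

Answer: 7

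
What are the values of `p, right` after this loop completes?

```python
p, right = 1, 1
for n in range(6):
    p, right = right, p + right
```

Fibonacci: after 6 iterations
`p, right` takes the values: (1, 1) → (1, 2) → (2, 3) → (3, 5) → (5, 8) → (8, 13) → (13, 21)

Answer: 13, 21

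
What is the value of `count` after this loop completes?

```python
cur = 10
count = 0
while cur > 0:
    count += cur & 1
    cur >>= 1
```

Count set bits in 10 (binary: 0b1010)
`count` takes the values: 0 → 1 → 2

Answer: 2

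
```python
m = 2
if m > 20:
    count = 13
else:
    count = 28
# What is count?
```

Trace:
`m = 2` → m = 2
`if m > 20: ...` → m > 20 is False, take else branch → count = 28
So count = 28

Answer: 28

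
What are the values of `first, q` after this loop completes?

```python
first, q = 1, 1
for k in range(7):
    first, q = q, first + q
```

Fibonacci: after 7 iterations
`first, q` takes the values: (1, 1) → (1, 2) → (2, 3) → (3, 5) → (5, 8) → (8, 13) → (13, 21) → (21, 34)

Answer: 21, 34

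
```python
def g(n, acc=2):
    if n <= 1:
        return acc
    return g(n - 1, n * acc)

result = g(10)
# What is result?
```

Accumulator trace (n, acc): (10, 2) -> (9, 20) -> (8, 180) -> (7, 1440) -> (6, 10080) -> (5, 60480) -> (4, 302400) -> (3, 1209600) -> (2, 3628800) -> (1, 7257600) -> return 7257600

Answer: 7257600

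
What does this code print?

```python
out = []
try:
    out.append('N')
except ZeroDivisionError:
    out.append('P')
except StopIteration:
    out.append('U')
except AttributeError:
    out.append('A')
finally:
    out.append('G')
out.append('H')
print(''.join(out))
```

Execution trace: 'N' (try body, no exception) → 'G' (finally) → 'H' (after the try/except). Output: NGH

Answer: NGH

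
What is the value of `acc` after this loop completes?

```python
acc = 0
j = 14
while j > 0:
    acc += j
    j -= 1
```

Sum 14 down to 1
`acc` takes the values: 0 → 14 → 27 → 39 → 50 → 60 → 69 → 77 → 84 → 90 → 95 → 99 → 102 → 104 → 105

Answer: 105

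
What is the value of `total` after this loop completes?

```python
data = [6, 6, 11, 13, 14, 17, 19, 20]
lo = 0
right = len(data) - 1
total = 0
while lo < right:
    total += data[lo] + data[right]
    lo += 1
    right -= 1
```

Sum of pairs from ends
`total` takes the values: 0 → 26 → 51 → 79 → 106

Answer: 106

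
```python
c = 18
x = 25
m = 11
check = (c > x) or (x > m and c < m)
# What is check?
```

Trace:
`c = 18` → c = 18
`x = 25` → x = 25
`m = 11` → m = 11
`check = (c > x) or (x > m and c < m)` → check = False
So check = False

Answer: False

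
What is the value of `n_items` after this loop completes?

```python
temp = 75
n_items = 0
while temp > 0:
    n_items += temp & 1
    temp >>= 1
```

Count set bits in 75 (binary: 0b1001011)
`n_items` takes the values: 0 → 1 → 2 → 3 → 4

Answer: 4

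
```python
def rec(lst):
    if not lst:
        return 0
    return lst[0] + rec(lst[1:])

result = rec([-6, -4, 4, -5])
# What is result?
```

(-6) + (-4) + 4 + (-5) + 0 = -11

Answer: -11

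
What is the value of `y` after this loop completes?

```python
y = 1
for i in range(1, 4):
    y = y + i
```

Start at 1, add 1 through 3
`y` takes the values: 1 → 2 → 4 → 7

Answer: 7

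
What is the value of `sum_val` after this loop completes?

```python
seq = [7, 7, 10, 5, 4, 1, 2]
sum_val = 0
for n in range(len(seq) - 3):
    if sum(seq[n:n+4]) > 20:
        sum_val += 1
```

Count windows with sum > 20
`sum_val` takes the values: 0 → 1 → 2

Answer: 2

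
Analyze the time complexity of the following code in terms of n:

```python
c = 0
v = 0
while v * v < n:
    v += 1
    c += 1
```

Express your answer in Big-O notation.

Each loop level contributes: √n. Multiplying the contributions gives O(√n).

Answer: O(√n)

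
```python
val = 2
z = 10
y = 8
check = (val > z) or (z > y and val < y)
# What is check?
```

Trace:
`val = 2` → val = 2
`z = 10` → z = 10
`y = 8` → y = 8
`check = (val > z) or (z > y and val < y)` → check = True
So check = True

Answer: True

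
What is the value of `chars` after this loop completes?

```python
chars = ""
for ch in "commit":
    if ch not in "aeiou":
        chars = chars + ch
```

Remove vowels from 'commit'
`chars` takes the values: "" → "c" → "cm" → "cmm" → "cmmt"

Answer: "cmmt"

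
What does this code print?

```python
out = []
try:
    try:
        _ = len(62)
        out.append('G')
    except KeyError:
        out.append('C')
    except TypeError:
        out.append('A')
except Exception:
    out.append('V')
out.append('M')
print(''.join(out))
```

Execution trace: 'A' (inner except TypeError) → 'M' (after the try/except). Output: AM

Answer: AM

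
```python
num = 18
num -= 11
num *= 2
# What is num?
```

Trace:
`num = 18` → num = 18
`num -= 11` → num = 7
`num *= 2` → num = 14
So num = 14

Answer: 14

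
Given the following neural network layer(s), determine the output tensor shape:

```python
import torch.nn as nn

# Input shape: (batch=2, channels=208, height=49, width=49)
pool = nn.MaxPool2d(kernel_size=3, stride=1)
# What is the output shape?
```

Input: (2, 208, 49, 49) -> Output: (2, 208, 47, 47)

Answer: (2, 208, 47, 47)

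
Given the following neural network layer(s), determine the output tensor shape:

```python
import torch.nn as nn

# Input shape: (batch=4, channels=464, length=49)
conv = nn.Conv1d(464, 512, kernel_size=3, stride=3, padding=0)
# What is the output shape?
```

Input: (4, 464, 49) -> Output: (4, 512, 16)

Answer: (4, 512, 16)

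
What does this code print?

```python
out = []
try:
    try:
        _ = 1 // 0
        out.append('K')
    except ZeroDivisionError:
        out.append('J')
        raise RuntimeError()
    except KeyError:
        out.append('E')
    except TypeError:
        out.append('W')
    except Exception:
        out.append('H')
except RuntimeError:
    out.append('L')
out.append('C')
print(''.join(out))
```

Execution trace: 'J' (inner except ZeroDivisionError) → 'L' (outer except RuntimeError) → 'C' (after the try/except). Output: JLC

Answer: JLC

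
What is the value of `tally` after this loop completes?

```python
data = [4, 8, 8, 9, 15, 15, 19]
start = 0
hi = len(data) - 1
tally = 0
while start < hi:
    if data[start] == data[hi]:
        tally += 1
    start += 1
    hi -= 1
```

Count matching pairs from ends
`tally` takes the values: 0

Answer: 0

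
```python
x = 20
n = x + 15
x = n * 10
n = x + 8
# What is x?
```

Trace:
`x = 20` → x = 20
`n = x + 15` → n = 35
`x = n * 10` → x = 350
`n = x + 8` → n = 358
So x = 350

Answer: 350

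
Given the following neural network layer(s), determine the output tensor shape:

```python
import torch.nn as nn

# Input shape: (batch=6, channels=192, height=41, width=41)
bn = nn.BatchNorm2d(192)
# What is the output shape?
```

Input: (6, 192, 41, 41) -> Output: (6, 192, 41, 41)

Answer: (6, 192, 41, 41)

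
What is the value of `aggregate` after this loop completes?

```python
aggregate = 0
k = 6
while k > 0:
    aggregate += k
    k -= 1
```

Sum 6 down to 1
`aggregate` takes the values: 0 → 6 → 11 → 15 → 18 → 20 → 21

Answer: 21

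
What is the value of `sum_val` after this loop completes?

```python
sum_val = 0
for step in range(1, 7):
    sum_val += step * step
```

Sum of squares 1² to 6² = 91
`sum_val` takes the values: 0 → 1 → 5 → 14 → 30 → 55 → 91

Answer: 91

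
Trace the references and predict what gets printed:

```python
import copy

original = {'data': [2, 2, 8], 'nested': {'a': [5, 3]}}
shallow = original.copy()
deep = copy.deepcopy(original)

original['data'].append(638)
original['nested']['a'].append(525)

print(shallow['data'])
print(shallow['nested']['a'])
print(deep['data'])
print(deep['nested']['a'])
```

Key concept: comparing shallow vs deep copy.
Step by step:
`original = {'data': [2, 2, 8], 'nested': {'a': [5, 3]}}` → original = {'data': [2, 2, 8], 'nested': {'a': [5, 3]}}
`shallow = original.copy()` → shallow = {'data': [2, 2, 8], 'nested': {'a': [5, 3]}}
`deep = copy.deepcopy(original)` → deep = {'data': [2, 2, 8], 'nested': {'a': [5, 3]}}
`original['data'].append(638)` → original = {'data': [2, 2, 8, 638], 'nested': {'a': [5, 3]}}; shallow = {'data': [2, 2, 8, 638], 'nested': {'a': [5, 3]}}
`original['nested']['a'].append(525)` → original = {'data': [2, 2, 8, 638], 'nested': {'a': [5, 3, 525]}}; shallow = {'data': [2, 2, 8, 638], 'nested': {'a': [5, 3, 525]}}
`print(shallow['data'])` → prints [2, 2, 8, 638]
`print(shallow['nested']['a'])` → prints [5, 3, 525]
`print(deep['data'])` → prints [2, 2, 8]
`print(deep['nested']['a'])` → prints [5, 3]

Answer:
[2, 2, 8, 638]
[5, 3, 525]
[2, 2, 8]
[5, 3]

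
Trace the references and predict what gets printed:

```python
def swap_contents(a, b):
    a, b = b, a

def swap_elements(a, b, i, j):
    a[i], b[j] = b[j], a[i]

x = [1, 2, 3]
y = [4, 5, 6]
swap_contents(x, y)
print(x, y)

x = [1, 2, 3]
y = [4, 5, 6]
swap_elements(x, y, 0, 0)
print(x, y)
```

Key concept: parameter rebinding vs mutation.
Step by step:
`x = [1, 2, 3]` → x = [1, 2, 3]
`y = [4, 5, 6]` → y = [4, 5, 6]
`swap_contents(x, y)` → no visible change to tracked variables
`print(x, y)` → prints [1, 2, 3] [4, 5, 6]
`x = [1, 2, 3]` → x = [1, 2, 3]
`y = [4, 5, 6]` → y = [4, 5, 6]
`swap_elements(x, y, 0, 0)` → x = [4, 2, 3]; y = [1, 5, 6]
`print(x, y)` → prints [4, 2, 3] [1, 5, 6]

Answer:
[1, 2, 3] [4, 5, 6]
[4, 2, 3] [1, 5, 6]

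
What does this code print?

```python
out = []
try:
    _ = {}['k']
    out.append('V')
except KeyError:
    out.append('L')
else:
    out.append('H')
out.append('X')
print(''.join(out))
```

Execution trace: 'L' (except KeyError) → 'X' (after the try/except). Output: LX

Answer: LX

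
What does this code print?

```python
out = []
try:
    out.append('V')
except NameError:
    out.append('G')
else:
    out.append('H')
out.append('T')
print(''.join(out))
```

Execution trace: 'V' (try body, no exception) → 'H' (else) → 'T' (after the try/except). Output: VHT

Answer: VHT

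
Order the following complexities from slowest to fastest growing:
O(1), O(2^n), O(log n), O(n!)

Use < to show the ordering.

Ordered by growth rate: O(1) < O(log n) < O(2^n) < O(n!)

Answer: O(1) < O(log n) < O(2^n) < O(n!)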